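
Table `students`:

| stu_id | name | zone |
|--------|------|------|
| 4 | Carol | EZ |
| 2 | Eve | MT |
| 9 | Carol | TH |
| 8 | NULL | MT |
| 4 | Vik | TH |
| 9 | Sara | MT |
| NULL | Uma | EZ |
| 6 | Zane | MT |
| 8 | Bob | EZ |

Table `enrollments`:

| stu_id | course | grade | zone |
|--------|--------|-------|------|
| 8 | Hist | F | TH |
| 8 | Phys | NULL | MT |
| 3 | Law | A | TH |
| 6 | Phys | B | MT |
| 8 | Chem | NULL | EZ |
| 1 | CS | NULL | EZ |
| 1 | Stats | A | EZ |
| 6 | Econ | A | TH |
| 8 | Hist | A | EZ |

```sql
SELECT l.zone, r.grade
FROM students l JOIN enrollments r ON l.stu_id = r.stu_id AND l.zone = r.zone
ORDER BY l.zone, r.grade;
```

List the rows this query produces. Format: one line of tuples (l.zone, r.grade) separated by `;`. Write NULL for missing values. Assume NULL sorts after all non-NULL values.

(EZ, A); (EZ, NULL); (MT, B); (MT, NULL)

INNER JOIN keeps only pairs where the ON condition holds.
Matching on l.stu_id = r.stu_id AND l.zone = r.zone. A NULL in a compared column never satisfies the condition.
Matched pairs: 4.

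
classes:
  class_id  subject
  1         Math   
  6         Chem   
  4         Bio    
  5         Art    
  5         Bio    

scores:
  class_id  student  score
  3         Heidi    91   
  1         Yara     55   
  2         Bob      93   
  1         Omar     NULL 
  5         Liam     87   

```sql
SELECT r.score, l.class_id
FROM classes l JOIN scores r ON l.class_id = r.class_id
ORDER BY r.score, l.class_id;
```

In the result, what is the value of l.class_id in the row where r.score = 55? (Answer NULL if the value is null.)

INNER JOIN keeps only pairs where the ON condition holds.
Matching on l.class_id = r.class_id.
- l (class_id=1) pairs with 2 row(s) of r.
- l (class_id=6) has no partner → excluded.
- l (class_id=4) has no partner → excluded.
- l (class_id=5) pairs with 1 row(s) of r.
- l (class_id=5) pairs with 1 row(s) of r.

1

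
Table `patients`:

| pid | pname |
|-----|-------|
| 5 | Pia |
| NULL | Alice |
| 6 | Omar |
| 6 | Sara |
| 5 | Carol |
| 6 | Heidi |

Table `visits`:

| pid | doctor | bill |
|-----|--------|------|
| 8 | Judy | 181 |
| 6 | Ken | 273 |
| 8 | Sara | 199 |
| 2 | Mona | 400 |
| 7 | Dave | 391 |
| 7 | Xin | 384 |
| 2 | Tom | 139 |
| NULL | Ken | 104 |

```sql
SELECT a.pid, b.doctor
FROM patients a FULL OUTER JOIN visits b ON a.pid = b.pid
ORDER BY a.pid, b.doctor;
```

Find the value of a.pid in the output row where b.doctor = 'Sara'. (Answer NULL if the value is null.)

FULL OUTER JOIN keeps every row from both sides; unmatched rows get NULL for the other side's columns.
Matching on a.pid = b.pid. A NULL in a compared column never satisfies the condition.
- a (pid=5) has no partner → padded with NULL.
- a (pid=NULL) has no partner → padded with NULL.
- a (pid=6) pairs with 1 row(s) of b.
- a (pid=6) pairs with 1 row(s) of b.
- a (pid=5) has no partner → padded with NULL.
- a (pid=6) pairs with 1 row(s) of b.
- 7 row(s) from b found no a partner → padded with NULL.

NULL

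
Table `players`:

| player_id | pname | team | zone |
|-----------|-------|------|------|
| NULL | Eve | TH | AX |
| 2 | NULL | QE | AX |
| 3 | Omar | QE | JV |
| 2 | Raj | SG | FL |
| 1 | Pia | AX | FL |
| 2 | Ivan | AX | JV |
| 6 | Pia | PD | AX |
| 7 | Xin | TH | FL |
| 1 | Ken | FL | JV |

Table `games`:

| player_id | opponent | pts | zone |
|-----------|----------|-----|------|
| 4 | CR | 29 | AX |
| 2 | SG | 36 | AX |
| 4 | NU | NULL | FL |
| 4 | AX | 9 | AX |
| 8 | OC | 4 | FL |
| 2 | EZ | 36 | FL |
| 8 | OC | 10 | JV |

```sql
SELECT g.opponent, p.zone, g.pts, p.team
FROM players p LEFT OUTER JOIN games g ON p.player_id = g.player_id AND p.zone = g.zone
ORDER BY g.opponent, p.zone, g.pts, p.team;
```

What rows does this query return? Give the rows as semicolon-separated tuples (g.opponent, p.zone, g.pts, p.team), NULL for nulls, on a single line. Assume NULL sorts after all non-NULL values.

(EZ, FL, 36, SG); (SG, AX, 36, QE); (NULL, AX, NULL, PD); (NULL, AX, NULL, TH); (NULL, FL, NULL, AX); (NULL, FL, NULL, TH); (NULL, JV, NULL, AX); (NULL, JV, NULL, FL); (NULL, JV, NULL, QE)

LEFT JOIN keeps every row from `players`; unmatched rows get NULL for `games`'s columns.
Matching on p.player_id = g.player_id AND p.zone = g.zone. A NULL in a compared column never satisfies the condition.
- p (player_id=NULL, zone=AX) has no partner → padded with NULL.
- p (player_id=2, zone=AX) pairs with 1 row(s) of g.
- p (player_id=3, zone=JV) has no partner → padded with NULL.
- p (player_id=2, zone=FL) pairs with 1 row(s) of g.
- p (player_id=1, zone=FL) has no partner → padded with NULL.
- p (player_id=2, zone=JV) has no partner → padded with NULL.
- p (player_id=6, zone=AX) has no partner → padded with NULL.
- p (player_id=7, zone=FL) has no partner → padded with NULL.
- p (player_id=1, zone=JV) has no partner → padded with NULL.
After projecting and ordering:
g.opponent | p.zone | g.pts | p.team
EZ | FL | 36 | SG
SG | AX | 36 | QE
NULL | AX | NULL | PD
NULL | AX | NULL | TH
NULL | FL | NULL | AX
NULL | FL | NULL | TH
NULL | JV | NULL | AX
NULL | JV | NULL | FL
NULL | JV | NULL | QE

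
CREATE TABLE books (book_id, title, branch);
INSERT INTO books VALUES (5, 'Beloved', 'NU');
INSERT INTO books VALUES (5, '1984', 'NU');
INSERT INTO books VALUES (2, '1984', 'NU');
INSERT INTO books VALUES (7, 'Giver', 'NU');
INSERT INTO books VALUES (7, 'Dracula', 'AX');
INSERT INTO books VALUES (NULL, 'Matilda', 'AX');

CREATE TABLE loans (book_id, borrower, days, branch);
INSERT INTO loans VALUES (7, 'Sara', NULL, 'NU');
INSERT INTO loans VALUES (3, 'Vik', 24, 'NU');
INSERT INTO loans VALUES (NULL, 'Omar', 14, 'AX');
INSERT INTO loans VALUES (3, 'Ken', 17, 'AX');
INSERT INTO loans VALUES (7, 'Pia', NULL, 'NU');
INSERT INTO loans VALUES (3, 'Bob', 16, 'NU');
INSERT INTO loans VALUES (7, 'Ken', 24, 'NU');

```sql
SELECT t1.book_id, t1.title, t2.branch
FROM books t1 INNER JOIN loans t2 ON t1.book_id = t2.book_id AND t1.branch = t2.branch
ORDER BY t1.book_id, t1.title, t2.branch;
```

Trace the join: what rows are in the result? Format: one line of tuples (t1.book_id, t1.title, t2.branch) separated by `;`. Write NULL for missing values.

(7, Giver, NU); (7, Giver, NU); (7, Giver, NU)

INNER JOIN keeps only pairs where the ON condition holds.
Matching on t1.book_id = t2.book_id AND t1.branch = t2.branch. A NULL in a compared column never satisfies the condition.
Matched pairs: 3.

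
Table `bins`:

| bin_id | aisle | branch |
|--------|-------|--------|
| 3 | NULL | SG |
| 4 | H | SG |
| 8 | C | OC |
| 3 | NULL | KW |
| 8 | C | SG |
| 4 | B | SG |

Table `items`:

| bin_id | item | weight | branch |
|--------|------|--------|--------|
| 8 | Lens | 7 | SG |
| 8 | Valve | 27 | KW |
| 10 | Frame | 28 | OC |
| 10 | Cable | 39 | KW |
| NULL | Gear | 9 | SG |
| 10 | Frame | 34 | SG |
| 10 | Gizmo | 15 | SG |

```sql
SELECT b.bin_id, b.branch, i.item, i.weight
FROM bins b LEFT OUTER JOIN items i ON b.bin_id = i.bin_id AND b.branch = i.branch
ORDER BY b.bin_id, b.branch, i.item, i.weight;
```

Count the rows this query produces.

LEFT JOIN keeps every row from `bins`; unmatched rows get NULL for `items`'s columns.
Matching on b.bin_id = i.bin_id AND b.branch = i.branch. A NULL in a compared column never satisfies the condition.
- b[0] bin_id=3, branch=SG → no match; kept with NULLs on the i side.
- b[1] bin_id=4, branch=SG → no match; kept with NULLs on the i side.
- b[2] bin_id=8, branch=OC → no match; kept with NULLs on the i side.
- b[3] bin_id=3, branch=KW → no match; kept with NULLs on the i side.
- b[4] bin_id=8, branch=SG → 1 match(es) in i → 1 row(s).
- b[5] bin_id=4, branch=SG → no match; kept with NULLs on the i side.
Total: 1 matched + 5 padded = 6 rows.

6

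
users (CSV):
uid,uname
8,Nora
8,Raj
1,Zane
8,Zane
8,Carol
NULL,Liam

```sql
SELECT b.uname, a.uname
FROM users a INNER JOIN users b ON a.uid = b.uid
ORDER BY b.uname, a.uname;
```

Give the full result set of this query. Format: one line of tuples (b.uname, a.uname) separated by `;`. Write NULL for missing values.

INNER JOIN keeps only pairs where the ON condition holds.
Matching on a.uid = b.uid. A NULL in a compared column never satisfies the condition.
- a row (uid=8): matches 4 b row(s) → 4 output row(s).
- a row (uid=8): matches 4 b row(s) → 4 output row(s).
- a row (uid=1): matches 1 b row(s) → 1 output row(s).
- a row (uid=8): matches 4 b row(s) → 4 output row(s).
- a row (uid=8): matches 4 b row(s) → 4 output row(s).
- a row (uid=NULL): no match → dropped.

(Carol, Carol); (Carol, Nora); (Carol, Raj); (Carol, Zane); (Nora, Carol); (Nora, Nora); (Nora, Raj); (Nora, Zane); (Raj, Carol); (Raj, Nora); (Raj, Raj); (Raj, Zane); (Zane, Carol); (Zane, Nora); (Zane, Raj); (Zane, Zane); (Zane, Zane)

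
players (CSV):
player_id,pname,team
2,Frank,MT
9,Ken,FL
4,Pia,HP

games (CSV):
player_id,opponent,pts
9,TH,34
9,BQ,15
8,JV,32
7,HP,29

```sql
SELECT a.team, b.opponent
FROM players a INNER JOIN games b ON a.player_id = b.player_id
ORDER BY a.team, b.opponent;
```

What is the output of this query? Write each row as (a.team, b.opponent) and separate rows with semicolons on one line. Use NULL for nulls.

(FL, BQ); (FL, TH)

INNER JOIN keeps only pairs where the ON condition holds.
Matching on a.player_id = b.player_id.
- a row (player_id=2): no match → dropped.
- a row (player_id=9): matches 2 b row(s) → 2 output row(s).
- a row (player_id=4): no match → dropped.
After projecting and ordering:
a.team | b.opponent
FL | BQ
FL | TH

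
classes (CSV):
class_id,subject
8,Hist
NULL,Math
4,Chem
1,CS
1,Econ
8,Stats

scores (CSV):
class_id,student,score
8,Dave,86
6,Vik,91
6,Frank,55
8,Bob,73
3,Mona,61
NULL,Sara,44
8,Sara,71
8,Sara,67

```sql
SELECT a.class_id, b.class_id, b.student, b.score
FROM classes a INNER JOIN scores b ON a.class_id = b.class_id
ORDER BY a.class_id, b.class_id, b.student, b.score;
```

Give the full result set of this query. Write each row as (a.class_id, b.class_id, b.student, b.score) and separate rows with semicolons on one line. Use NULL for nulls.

(8, 8, Bob, 73); (8, 8, Bob, 73); (8, 8, Dave, 86); (8, 8, Dave, 86); (8, 8, Sara, 67); (8, 8, Sara, 67); (8, 8, Sara, 71); (8, 8, Sara, 71)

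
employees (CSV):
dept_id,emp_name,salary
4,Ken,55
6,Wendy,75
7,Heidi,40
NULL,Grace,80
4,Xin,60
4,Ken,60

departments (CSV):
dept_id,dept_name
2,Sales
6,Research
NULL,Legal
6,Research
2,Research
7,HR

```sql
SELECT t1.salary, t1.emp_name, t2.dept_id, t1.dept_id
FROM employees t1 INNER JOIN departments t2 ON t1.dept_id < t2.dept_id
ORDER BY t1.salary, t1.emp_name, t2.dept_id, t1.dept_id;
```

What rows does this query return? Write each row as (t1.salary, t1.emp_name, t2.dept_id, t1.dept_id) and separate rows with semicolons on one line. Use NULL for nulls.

INNER JOIN keeps only pairs where the ON condition holds.
Matching on t1.dept_id < t2.dept_id. A NULL in a compared column never satisfies the condition.
Matched pairs: 10.

(55, Ken, 6, 4); (55, Ken, 6, 4); (55, Ken, 7, 4); (60, Ken, 6, 4); (60, Ken, 6, 4); (60, Ken, 7, 4); (60, Xin, 6, 4); (60, Xin, 6, 4); (60, Xin, 7, 4); (75, Wendy, 7, 6)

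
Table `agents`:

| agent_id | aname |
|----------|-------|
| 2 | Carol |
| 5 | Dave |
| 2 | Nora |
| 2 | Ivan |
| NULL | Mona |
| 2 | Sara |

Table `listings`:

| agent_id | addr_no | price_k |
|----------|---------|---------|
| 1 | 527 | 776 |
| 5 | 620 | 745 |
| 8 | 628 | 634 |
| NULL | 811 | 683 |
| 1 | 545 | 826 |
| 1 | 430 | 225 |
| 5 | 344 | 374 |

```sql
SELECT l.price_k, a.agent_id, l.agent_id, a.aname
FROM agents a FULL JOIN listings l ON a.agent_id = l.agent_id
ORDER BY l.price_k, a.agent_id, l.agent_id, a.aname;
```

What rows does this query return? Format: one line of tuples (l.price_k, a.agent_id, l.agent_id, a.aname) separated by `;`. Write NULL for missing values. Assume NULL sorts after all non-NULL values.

FULL OUTER JOIN keeps every row from both sides; unmatched rows get NULL for the other side's columns.
Matching on a.agent_id = l.agent_id. A NULL in a compared column never satisfies the condition.
Matched pairs: 2; unmatched a rows kept: 5; unmatched l rows kept: 5.

(225, NULL, 1, NULL); (374, 5, 5, Dave); (634, NULL, 8, NULL); (683, NULL, NULL, NULL); (745, 5, 5, Dave); (776, NULL, 1, NULL); (826, NULL, 1, NULL); (NULL, 2, NULL, Carol); (NULL, 2, NULL, Ivan); (NULL, 2, NULL, Nora); (NULL, 2, NULL, Sara); (NULL, NULL, NULL, Mona)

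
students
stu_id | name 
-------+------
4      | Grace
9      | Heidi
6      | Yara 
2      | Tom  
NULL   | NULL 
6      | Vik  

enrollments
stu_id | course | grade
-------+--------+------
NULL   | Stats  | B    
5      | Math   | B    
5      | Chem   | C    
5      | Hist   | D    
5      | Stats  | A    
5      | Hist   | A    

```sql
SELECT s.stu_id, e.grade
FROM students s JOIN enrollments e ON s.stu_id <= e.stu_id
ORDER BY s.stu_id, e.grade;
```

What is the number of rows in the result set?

INNER JOIN keeps only pairs where the ON condition holds.
Matching on s.stu_id <= e.stu_id. A NULL in a compared column never satisfies the condition.
- s row (stu_id=4): matches 5 e row(s) → 5 output row(s).
- s row (stu_id=9): no match → dropped.
- s row (stu_id=6): no match → dropped.
- s row (stu_id=2): matches 5 e row(s) → 5 output row(s).
- s row (stu_id=NULL): no match → dropped.
- s row (stu_id=6): no match → dropped.
Total: 10 rows.

10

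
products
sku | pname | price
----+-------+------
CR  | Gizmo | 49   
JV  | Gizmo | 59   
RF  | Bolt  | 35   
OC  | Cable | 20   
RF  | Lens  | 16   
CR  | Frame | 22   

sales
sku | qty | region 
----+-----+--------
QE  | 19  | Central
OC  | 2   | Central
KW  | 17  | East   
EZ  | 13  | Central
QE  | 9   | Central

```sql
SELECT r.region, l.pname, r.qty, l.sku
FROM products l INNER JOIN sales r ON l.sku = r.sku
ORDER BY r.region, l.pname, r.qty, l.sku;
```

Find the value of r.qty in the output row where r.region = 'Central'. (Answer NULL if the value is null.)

2

INNER JOIN keeps only pairs where the ON condition holds.
Matching on l.sku = r.sku.
- l (sku=CR) has no partner → excluded.
- l (sku=JV) has no partner → excluded.
- l (sku=RF) has no partner → excluded.
- l (sku=OC) pairs with 1 row(s) of r.
- l (sku=RF) has no partner → excluded.
- l (sku=CR) has no partner → excluded.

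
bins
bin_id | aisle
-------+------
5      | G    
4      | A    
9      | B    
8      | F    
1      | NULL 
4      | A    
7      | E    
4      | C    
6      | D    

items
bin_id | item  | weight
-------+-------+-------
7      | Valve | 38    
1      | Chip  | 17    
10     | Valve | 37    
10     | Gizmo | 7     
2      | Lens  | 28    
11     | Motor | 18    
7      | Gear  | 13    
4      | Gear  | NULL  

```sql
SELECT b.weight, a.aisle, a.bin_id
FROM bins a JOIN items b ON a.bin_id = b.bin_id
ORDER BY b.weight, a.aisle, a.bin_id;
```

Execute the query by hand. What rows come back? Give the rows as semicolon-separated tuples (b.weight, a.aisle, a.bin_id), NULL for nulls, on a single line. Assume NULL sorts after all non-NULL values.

(13, E, 7); (17, NULL, 1); (38, E, 7); (NULL, A, 4); (NULL, A, 4); (NULL, C, 4)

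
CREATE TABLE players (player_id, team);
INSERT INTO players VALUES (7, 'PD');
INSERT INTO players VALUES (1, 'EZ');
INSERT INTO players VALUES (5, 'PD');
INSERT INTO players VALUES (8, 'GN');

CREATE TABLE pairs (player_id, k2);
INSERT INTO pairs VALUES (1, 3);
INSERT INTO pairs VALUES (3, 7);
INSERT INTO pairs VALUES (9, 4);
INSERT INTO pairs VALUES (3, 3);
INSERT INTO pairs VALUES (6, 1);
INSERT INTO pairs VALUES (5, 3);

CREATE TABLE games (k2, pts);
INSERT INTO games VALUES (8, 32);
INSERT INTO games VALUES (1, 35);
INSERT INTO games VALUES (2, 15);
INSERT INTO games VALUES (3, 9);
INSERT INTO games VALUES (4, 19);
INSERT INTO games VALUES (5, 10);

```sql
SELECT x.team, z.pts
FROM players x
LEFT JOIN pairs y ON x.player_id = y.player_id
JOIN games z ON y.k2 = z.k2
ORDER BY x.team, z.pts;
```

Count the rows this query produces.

Joins associate left-to-right: players LEFT JOIN pairs on player_id gives 4 intermediate row(s).
Then INNER JOIN `games z` on k2: keep only rows whose y.k2 appears in z.
Result: 2 row(s).

2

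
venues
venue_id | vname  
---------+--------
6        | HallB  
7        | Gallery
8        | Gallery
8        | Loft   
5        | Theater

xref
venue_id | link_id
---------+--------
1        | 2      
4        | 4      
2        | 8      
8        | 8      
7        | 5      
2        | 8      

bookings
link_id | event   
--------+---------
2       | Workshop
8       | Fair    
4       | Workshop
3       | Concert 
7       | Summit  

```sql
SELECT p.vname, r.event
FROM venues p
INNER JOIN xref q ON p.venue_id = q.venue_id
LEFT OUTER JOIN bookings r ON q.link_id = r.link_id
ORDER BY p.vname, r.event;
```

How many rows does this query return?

Evaluate left to right. First `venues p INNER JOIN xref q` on venue_id: 3 row(s).
Then LEFT JOIN `bookings r` on link_id: each of those 3 rows is kept; rows whose q.link_id has no match in r get NULL for r's columns.
Result: 3 row(s).

3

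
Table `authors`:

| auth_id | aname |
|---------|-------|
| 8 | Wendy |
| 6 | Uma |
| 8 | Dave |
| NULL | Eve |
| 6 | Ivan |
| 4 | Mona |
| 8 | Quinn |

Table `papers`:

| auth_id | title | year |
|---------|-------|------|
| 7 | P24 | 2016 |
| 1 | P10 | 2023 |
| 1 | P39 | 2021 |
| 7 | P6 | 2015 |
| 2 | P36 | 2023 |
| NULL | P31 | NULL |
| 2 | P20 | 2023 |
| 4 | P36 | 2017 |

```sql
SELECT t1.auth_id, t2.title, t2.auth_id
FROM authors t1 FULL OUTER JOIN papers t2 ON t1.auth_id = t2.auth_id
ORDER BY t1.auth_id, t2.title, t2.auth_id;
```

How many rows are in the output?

14

FULL OUTER JOIN keeps every row from both sides; unmatched rows get NULL for the other side's columns.
Matching on t1.auth_id = t2.auth_id. A NULL in a compared column never satisfies the condition.
- t1[0] auth_id=8 → no match; kept with NULLs on the t2 side.
- t1[1] auth_id=6 → no match; kept with NULLs on the t2 side.
- t1[2] auth_id=8 → no match; kept with NULLs on the t2 side.
- t1[3] auth_id=NULL → no match; kept with NULLs on the t2 side.
- t1[4] auth_id=6 → no match; kept with NULLs on the t2 side.
- t1[5] auth_id=4 → 1 match(es) in t2 → 1 row(s).
- t1[6] auth_id=8 → no match; kept with NULLs on the t2 side.
- 7 row(s) from t2 found no t1 partner → padded with NULL.
Total: 1 matched + 13 padded = 14 rows.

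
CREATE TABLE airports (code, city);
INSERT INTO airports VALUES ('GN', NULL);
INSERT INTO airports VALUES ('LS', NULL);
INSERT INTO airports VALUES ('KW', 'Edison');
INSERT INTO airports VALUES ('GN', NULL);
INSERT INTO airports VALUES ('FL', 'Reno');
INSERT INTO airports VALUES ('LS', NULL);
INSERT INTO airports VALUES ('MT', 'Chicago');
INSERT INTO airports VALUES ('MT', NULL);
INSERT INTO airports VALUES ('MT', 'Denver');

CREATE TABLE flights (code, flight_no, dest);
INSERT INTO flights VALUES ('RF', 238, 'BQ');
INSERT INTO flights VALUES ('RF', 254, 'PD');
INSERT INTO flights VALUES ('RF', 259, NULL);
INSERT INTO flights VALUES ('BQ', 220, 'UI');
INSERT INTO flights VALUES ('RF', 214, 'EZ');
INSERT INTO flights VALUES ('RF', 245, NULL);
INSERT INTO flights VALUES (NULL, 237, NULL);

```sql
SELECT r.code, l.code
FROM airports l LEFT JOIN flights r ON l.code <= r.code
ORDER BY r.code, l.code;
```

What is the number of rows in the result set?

45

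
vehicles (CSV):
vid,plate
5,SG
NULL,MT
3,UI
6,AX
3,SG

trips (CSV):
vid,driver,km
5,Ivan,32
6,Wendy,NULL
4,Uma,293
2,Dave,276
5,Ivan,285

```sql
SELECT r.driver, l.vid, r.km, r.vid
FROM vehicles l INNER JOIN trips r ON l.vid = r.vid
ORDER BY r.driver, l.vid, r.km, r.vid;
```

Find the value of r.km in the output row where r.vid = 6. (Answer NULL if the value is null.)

INNER JOIN keeps only pairs where the ON condition holds.
Matching on l.vid = r.vid. A NULL in a compared column never satisfies the condition.
- vid=5: 2 matching r row(s), so 2 row(s) emitted.
- vid=NULL: no matching r row, dropped.
- vid=3: no matching r row, dropped.
- vid=6: 1 matching r row(s), so 1 row(s) emitted.
- vid=3: no matching r row, dropped.

NULL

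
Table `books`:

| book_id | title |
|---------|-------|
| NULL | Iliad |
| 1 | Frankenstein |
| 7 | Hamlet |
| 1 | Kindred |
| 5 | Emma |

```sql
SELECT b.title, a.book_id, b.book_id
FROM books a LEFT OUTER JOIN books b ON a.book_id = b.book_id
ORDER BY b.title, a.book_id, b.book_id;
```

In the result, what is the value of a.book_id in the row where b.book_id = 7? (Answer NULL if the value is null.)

7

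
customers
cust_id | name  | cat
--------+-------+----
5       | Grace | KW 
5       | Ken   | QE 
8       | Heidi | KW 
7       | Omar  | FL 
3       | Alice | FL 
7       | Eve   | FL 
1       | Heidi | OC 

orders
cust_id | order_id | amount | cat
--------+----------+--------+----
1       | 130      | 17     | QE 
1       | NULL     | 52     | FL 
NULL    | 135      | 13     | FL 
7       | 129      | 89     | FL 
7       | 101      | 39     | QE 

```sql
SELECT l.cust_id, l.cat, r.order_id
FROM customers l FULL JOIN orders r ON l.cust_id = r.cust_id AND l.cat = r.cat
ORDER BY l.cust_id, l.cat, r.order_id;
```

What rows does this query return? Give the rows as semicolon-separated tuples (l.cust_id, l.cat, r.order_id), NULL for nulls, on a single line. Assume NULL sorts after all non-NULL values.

(1, OC, NULL); (3, FL, NULL); (5, KW, NULL); (5, QE, NULL); (7, FL, 129); (7, FL, 129); (8, KW, NULL); (NULL, NULL, 101); (NULL, NULL, 130); (NULL, NULL, 135); (NULL, NULL, NULL)

FULL OUTER JOIN keeps every row from both sides; unmatched rows get NULL for the other side's columns.
Matching on l.cust_id = r.cust_id AND l.cat = r.cat. A NULL in a compared column never satisfies the condition.
- l row (cust_id=5, cat=KW): no match → kept, r columns NULL.
- l row (cust_id=5, cat=QE): no match → kept, r columns NULL.
- l row (cust_id=8, cat=KW): no match → kept, r columns NULL.
- l row (cust_id=7, cat=FL): matches 1 r row(s) → 1 output row(s).
- l row (cust_id=3, cat=FL): no match → kept, r columns NULL.
- l row (cust_id=7, cat=FL): matches 1 r row(s) → 1 output row(s).
- l row (cust_id=1, cat=OC): no match → kept, r columns NULL.
- 4 r row(s) had no l match → kept, l columns NULL.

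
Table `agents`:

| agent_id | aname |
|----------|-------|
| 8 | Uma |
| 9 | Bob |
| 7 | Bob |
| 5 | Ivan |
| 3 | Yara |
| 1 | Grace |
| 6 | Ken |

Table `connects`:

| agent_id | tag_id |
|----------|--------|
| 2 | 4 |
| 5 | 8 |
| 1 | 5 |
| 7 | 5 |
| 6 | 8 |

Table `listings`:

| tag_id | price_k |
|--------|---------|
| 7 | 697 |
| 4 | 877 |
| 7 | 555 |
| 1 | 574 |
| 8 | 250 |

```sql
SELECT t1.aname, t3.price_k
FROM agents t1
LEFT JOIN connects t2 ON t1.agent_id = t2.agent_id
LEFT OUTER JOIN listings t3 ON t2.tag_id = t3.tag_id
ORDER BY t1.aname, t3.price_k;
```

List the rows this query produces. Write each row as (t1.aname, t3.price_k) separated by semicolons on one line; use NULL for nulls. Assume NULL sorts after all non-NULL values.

Joins associate left-to-right: agents LEFT JOIN connects on agent_id gives 7 intermediate row(s).
Then LEFT JOIN `listings t3` on tag_id: each of those 7 rows is kept; rows whose t2.tag_id has no match in t3 get NULL for t3's columns.

(Bob, NULL); (Bob, NULL); (Grace, NULL); (Ivan, 250); (Ken, 250); (Uma, NULL); (Yara, NULL)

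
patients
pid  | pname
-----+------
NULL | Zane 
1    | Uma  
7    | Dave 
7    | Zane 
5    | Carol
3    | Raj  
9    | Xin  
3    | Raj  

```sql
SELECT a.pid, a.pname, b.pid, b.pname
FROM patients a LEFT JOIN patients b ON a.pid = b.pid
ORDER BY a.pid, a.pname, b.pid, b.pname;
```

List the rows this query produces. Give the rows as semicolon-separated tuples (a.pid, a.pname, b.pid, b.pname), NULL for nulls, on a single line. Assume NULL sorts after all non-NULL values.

LEFT JOIN keeps every row from `patients a`; unmatched rows get NULL for `patients b`'s columns.
Matching on a.pid = b.pid. A NULL in a compared column never satisfies the condition.
Matched pairs: 11; unmatched a rows kept: 1.

(1, Uma, 1, Uma); (3, Raj, 3, Raj); (3, Raj, 3, Raj); (3, Raj, 3, Raj); (3, Raj, 3, Raj); (5, Carol, 5, Carol); (7, Dave, 7, Dave); (7, Dave, 7, Zane); (7, Zane, 7, Dave); (7, Zane, 7, Zane); (9, Xin, 9, Xin); (NULL, Zane, NULL, NULL)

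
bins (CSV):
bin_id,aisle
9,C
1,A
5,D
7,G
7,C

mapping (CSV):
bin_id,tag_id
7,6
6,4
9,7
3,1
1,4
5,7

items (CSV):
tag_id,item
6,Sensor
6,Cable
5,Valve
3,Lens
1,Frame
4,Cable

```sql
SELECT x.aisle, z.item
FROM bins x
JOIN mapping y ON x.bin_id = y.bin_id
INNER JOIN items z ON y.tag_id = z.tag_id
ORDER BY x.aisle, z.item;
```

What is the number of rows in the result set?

5

Joins associate left-to-right: bins INNER JOIN mapping on bin_id gives 5 intermediate row(s).
Then INNER JOIN `items z` on tag_id: keep only rows whose y.tag_id appears in z.
Result: 5 row(s).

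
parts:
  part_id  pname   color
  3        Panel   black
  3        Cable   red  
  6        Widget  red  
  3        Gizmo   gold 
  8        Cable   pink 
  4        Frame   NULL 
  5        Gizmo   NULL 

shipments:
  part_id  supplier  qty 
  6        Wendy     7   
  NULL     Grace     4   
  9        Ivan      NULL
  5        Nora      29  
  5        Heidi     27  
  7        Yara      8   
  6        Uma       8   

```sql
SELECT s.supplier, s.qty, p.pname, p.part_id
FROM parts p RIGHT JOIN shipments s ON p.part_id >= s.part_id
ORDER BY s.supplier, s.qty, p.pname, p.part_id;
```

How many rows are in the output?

13

RIGHT JOIN keeps every row from `shipments`; unmatched rows get NULL for `parts`'s columns.
Matching on p.part_id >= s.part_id. A NULL in a compared column never satisfies the condition.
- p[0] part_id=3 → no match.
- p[1] part_id=3 → no match.
- p[2] part_id=6 → 4 match(es) in s → 4 row(s).
- p[3] part_id=3 → no match.
- p[4] part_id=8 → 5 match(es) in s → 5 row(s).
- p[5] part_id=4 → no match.
- p[6] part_id=5 → 2 match(es) in s → 2 row(s).
- 2 row(s) from s found no p partner → padded with NULL.
Total: 11 matched + 2 padded = 13 rows.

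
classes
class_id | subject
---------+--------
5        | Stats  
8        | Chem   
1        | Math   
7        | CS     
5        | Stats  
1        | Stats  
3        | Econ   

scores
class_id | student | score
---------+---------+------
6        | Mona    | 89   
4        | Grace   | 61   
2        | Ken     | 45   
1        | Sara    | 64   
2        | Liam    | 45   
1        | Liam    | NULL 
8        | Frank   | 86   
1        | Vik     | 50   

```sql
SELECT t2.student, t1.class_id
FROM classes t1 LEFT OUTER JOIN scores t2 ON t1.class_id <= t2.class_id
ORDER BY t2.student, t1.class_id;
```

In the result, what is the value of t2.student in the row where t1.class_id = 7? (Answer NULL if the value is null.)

Frank

LEFT JOIN keeps every row from `classes`; unmatched rows get NULL for `scores`'s columns.
Matching on t1.class_id <= t2.class_id.
Matched pairs: 25; unmatched t1 rows kept: 0.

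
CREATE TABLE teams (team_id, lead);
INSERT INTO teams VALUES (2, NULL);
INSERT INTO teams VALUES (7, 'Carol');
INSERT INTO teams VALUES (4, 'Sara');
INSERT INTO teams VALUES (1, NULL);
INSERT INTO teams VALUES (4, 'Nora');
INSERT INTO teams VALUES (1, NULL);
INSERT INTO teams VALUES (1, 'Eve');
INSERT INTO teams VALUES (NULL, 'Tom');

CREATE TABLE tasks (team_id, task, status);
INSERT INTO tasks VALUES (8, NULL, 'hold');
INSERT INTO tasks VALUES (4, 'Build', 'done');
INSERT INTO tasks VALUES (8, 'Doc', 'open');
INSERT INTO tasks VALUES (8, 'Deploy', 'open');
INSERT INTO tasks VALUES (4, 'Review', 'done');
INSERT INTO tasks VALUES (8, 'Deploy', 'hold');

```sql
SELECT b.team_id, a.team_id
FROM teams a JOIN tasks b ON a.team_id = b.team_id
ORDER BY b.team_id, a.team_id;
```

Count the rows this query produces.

INNER JOIN keeps only pairs where the ON condition holds.
Matching on a.team_id = b.team_id. A NULL in a compared column never satisfies the condition.
- a[0] team_id=2 → no match; dropped.
- a[1] team_id=7 → no match; dropped.
- a[2] team_id=4 → 2 match(es) in b → 2 row(s).
- a[3] team_id=1 → no match; dropped.
- a[4] team_id=4 → 2 match(es) in b → 2 row(s).
- a[5] team_id=1 → no match; dropped.
- a[6] team_id=1 → no match; dropped.
- a[7] team_id=NULL → no match; dropped.
Total: 4 rows.

4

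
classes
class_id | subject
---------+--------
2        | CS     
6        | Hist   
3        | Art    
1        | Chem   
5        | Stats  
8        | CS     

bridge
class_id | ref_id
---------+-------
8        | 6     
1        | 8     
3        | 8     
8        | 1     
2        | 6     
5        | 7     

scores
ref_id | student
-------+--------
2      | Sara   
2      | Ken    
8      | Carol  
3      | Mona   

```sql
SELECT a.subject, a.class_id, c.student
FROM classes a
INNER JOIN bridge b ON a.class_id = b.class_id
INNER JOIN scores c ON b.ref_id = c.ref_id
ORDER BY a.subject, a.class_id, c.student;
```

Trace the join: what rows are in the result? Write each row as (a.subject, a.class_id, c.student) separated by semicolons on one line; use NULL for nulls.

(Art, 3, Carol); (Chem, 1, Carol)

Step 1 — a INNER JOIN b on class_id → 6 row(s).
Then INNER JOIN `scores c` on ref_id: keep only rows whose b.ref_id appears in c.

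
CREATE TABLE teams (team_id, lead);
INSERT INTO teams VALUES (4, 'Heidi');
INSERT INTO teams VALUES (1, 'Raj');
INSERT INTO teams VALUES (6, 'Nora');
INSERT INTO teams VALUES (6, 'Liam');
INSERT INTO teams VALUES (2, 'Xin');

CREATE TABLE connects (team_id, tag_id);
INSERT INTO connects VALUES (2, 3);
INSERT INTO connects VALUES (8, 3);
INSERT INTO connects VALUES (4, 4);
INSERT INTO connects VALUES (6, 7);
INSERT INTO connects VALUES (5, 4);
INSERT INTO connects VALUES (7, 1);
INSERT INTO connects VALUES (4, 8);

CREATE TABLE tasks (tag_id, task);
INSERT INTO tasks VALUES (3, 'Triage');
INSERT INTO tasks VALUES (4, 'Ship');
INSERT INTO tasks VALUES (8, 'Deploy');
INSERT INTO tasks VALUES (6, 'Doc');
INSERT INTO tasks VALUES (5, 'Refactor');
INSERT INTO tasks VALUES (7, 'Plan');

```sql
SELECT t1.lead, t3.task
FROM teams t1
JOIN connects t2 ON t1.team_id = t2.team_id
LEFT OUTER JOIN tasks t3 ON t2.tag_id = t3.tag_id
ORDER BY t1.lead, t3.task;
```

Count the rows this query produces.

5

Step 1 — t1 INNER JOIN t2 on team_id → 5 row(s).
Then LEFT JOIN `tasks t3` on tag_id: each of those 5 rows is kept; rows whose t2.tag_id has no match in t3 get NULL for t3's columns.
Result: 5 row(s).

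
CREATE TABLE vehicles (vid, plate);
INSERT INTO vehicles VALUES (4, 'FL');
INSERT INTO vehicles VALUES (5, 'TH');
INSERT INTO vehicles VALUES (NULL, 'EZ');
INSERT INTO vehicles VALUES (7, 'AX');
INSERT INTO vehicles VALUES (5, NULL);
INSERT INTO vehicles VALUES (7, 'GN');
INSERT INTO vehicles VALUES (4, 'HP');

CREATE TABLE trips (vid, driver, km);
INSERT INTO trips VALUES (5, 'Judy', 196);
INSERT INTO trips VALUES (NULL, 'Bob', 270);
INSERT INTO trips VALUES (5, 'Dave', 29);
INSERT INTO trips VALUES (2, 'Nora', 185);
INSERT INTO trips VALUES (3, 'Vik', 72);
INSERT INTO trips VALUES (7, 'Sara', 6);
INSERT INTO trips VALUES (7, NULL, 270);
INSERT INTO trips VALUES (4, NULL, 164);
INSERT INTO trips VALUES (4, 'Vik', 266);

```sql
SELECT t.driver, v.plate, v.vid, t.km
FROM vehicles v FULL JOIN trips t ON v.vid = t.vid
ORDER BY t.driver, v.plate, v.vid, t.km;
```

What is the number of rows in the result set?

FULL OUTER JOIN keeps every row from both sides; unmatched rows get NULL for the other side's columns.
Matching on v.vid = t.vid. A NULL in a compared column never satisfies the condition.
- v[0] vid=4 → 2 match(es) in t → 2 row(s).
- v[1] vid=5 → 2 match(es) in t → 2 row(s).
- v[2] vid=NULL → no match; kept with NULLs on the t side.
- v[3] vid=7 → 2 match(es) in t → 2 row(s).
- v[4] vid=5 → 2 match(es) in t → 2 row(s).
- v[5] vid=7 → 2 match(es) in t → 2 row(s).
- v[6] vid=4 → 2 match(es) in t → 2 row(s).
- 3 t row(s) had no v match → kept, v columns NULL.
Total: 12 matched + 4 padded = 16 rows.

16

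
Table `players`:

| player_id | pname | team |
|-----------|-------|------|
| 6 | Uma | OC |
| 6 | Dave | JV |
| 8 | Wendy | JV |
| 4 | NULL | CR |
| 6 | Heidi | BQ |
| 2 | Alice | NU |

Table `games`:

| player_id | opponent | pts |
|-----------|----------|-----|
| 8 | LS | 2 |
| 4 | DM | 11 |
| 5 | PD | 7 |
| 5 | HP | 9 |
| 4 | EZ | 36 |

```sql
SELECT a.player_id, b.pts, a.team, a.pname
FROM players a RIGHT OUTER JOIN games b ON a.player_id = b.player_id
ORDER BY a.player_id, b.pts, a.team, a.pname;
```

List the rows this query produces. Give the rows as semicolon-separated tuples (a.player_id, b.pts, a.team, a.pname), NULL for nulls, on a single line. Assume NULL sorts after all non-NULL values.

(4, 11, CR, NULL); (4, 36, CR, NULL); (8, 2, JV, Wendy); (NULL, 7, NULL, NULL); (NULL, 9, NULL, NULL)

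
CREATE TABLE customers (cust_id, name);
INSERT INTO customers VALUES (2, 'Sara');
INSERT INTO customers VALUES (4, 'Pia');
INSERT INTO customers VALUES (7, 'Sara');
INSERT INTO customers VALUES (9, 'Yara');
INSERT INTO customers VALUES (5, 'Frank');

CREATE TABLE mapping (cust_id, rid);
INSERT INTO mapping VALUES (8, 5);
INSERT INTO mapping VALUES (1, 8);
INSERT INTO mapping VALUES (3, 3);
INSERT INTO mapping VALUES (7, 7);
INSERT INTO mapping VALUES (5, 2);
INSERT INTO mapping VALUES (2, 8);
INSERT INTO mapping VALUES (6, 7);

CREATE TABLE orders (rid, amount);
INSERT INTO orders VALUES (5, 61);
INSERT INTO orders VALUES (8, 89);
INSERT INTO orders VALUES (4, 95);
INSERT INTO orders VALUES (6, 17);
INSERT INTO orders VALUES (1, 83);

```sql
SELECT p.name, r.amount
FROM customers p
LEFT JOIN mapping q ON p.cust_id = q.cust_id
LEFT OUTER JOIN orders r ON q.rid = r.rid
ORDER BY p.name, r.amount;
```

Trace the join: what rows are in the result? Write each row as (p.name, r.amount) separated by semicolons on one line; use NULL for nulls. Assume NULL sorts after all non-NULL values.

Joins associate left-to-right: customers LEFT JOIN mapping on cust_id gives 5 intermediate row(s).
Then LEFT JOIN `orders r` on rid: each of those 5 rows is kept; rows whose q.rid has no match in r get NULL for r's columns.

(Frank, NULL); (Pia, NULL); (Sara, 89); (Sara, NULL); (Yara, NULL)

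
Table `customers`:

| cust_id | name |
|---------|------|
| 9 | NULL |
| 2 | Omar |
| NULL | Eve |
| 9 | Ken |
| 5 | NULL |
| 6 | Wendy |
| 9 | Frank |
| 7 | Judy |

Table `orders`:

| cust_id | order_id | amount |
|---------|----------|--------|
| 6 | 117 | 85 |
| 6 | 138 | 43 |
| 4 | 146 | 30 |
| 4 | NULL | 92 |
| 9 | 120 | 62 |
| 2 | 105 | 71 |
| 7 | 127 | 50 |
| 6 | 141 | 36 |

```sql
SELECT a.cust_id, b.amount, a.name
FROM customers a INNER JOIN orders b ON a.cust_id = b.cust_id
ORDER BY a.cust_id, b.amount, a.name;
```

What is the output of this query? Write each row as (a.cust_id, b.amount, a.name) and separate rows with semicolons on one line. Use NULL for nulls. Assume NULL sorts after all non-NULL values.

INNER JOIN keeps only pairs where the ON condition holds.
Matching on a.cust_id = b.cust_id. A NULL in a compared column never satisfies the condition.
- cust_id=9: 1 matching b row(s), so 1 row(s) emitted.
- cust_id=2: 1 matching b row(s), so 1 row(s) emitted.
- cust_id=NULL: no matching b row, dropped.
- cust_id=9: 1 matching b row(s), so 1 row(s) emitted.
- cust_id=5: no matching b row, dropped.
- cust_id=6: 3 matching b row(s), so 3 row(s) emitted.
- cust_id=9: 1 matching b row(s), so 1 row(s) emitted.
- cust_id=7: 1 matching b row(s), so 1 row(s) emitted.
After projecting and ordering:
a.cust_id | b.amount | a.name
2 | 71 | Omar
6 | 36 | Wendy
6 | 43 | Wendy
6 | 85 | Wendy
7 | 50 | Judy
9 | 62 | Frank
9 | 62 | Ken
9 | 62 | NULL

(2, 71, Omar); (6, 36, Wendy); (6, 43, Wendy); (6, 85, Wendy); (7, 50, Judy); (9, 62, Frank); (9, 62, Ken); (9, 62, NULL)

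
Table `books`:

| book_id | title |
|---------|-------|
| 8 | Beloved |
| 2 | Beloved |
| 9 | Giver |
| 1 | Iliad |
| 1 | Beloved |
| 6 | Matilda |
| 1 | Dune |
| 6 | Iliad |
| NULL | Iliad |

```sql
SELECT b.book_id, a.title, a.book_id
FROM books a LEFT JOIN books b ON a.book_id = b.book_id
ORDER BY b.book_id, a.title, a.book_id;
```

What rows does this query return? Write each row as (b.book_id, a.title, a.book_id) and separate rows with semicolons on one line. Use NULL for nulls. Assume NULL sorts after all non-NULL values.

LEFT JOIN keeps every row from `books a`; unmatched rows get NULL for `books b`'s columns.
Matching on a.book_id = b.book_id. A NULL in a compared column never satisfies the condition.
- a (book_id=8) pairs with 1 row(s) of b.
- a (book_id=2) pairs with 1 row(s) of b.
- a (book_id=9) pairs with 1 row(s) of b.
- a (book_id=1) pairs with 3 row(s) of b.
- a (book_id=1) pairs with 3 row(s) of b.
- a (book_id=6) pairs with 2 row(s) of b.
- a (book_id=1) pairs with 3 row(s) of b.
- a (book_id=6) pairs with 2 row(s) of b.
- a (book_id=NULL) has no partner → padded with NULL.

(1, Beloved, 1); (1, Beloved, 1); (1, Beloved, 1); (1, Dune, 1); (1, Dune, 1); (1, Dune, 1); (1, Iliad, 1); (1, Iliad, 1); (1, Iliad, 1); (2, Beloved, 2); (6, Iliad, 6); (6, Iliad, 6); (6, Matilda, 6); (6, Matilda, 6); (8, Beloved, 8); (9, Giver, 9); (NULL, Iliad, NULL)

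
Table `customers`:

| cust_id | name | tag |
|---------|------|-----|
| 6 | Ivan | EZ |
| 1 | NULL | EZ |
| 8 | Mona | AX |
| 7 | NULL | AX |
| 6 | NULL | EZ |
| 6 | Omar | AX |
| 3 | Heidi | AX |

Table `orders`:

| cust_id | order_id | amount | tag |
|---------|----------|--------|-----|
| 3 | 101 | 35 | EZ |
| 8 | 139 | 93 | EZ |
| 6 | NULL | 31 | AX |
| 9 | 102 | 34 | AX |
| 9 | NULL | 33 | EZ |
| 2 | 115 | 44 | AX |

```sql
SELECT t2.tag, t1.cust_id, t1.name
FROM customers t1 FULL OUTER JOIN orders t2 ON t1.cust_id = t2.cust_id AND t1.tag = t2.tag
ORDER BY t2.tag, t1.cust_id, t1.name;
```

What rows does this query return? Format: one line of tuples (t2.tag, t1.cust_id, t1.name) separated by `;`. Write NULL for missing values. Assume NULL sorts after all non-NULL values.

(AX, 6, Omar); (AX, NULL, NULL); (AX, NULL, NULL); (EZ, NULL, NULL); (EZ, NULL, NULL); (EZ, NULL, NULL); (NULL, 1, NULL); (NULL, 3, Heidi); (NULL, 6, Ivan); (NULL, 6, NULL); (NULL, 7, NULL); (NULL, 8, Mona)

FULL OUTER JOIN keeps every row from both sides; unmatched rows get NULL for the other side's columns.
Matching on t1.cust_id = t2.cust_id AND t1.tag = t2.tag.
- t1 (cust_id=6, tag=EZ) has no partner → padded with NULL.
- t1 (cust_id=1, tag=EZ) has no partner → padded with NULL.
- t1 (cust_id=8, tag=AX) has no partner → padded with NULL.
- t1 (cust_id=7, tag=AX) has no partner → padded with NULL.
- t1 (cust_id=6, tag=EZ) has no partner → padded with NULL.
- t1 (cust_id=6, tag=AX) pairs with 1 row(s) of t2.
- t1 (cust_id=3, tag=AX) has no partner → padded with NULL.
- plus 5 unmatched t2 row(s), each kept with NULL t1 columns.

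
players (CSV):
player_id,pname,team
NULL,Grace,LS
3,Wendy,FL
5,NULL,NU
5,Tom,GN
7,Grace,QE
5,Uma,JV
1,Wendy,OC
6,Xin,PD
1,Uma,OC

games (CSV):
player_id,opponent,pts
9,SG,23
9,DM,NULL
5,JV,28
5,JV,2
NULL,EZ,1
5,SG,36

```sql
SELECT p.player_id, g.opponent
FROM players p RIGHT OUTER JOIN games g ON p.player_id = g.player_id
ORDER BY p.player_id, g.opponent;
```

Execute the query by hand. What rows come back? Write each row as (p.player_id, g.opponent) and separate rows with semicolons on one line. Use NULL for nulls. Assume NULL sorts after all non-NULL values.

RIGHT JOIN keeps every row from `games`; unmatched rows get NULL for `players`'s columns.
Matching on p.player_id = g.player_id. A NULL in a compared column never satisfies the condition.
- p[0] player_id=NULL → no match.
- p[1] player_id=3 → no match.
- p[2] player_id=5 → 3 match(es) in g → 3 row(s).
- p[3] player_id=5 → 3 match(es) in g → 3 row(s).
- p[4] player_id=7 → no match.
- p[5] player_id=5 → 3 match(es) in g → 3 row(s).
- p[6] player_id=1 → no match.
- p[7] player_id=6 → no match.
- p[8] player_id=1 → no match.
- plus 3 unmatched g row(s), each kept with NULL p columns.

(5, JV); (5, JV); (5, JV); (5, JV); (5, JV); (5, JV); (5, SG); (5, SG); (5, SG); (NULL, DM); (NULL, EZ); (NULL, SG)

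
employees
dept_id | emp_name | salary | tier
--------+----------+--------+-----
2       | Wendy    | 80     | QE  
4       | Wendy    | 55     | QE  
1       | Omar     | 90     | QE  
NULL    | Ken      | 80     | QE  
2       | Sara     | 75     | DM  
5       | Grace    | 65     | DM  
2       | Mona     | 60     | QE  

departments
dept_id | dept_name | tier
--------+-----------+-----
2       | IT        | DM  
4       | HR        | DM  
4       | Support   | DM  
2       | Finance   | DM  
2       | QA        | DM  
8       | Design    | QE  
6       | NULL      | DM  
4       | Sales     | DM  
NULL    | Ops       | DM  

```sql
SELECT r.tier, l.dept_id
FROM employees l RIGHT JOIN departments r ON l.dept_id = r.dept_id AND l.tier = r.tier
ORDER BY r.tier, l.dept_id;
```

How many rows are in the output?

9

RIGHT JOIN keeps every row from `departments`; unmatched rows get NULL for `employees`'s columns.
Matching on l.dept_id = r.dept_id AND l.tier = r.tier. A NULL in a compared column never satisfies the condition.
- l[0] dept_id=2, tier=QE → no match.
- l[1] dept_id=4, tier=QE → no match.
- l[2] dept_id=1, tier=QE → no match.
- l[3] dept_id=NULL, tier=QE → no match.
- l[4] dept_id=2, tier=DM → 3 match(es) in r → 3 row(s).
- l[5] dept_id=5, tier=DM → no match.
- l[6] dept_id=2, tier=QE → no match.
- plus 6 unmatched r row(s), each kept with NULL l columns.
Total: 3 matched + 6 padded = 9 rows.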